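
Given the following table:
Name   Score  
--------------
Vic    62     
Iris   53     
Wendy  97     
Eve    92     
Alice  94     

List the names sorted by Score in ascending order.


Sorting by Score (ascending):
  Iris: 53
  Vic: 62
  Eve: 92
  Alice: 94
  Wendy: 97


ANSWER: Iris, Vic, Eve, Alice, Wendy


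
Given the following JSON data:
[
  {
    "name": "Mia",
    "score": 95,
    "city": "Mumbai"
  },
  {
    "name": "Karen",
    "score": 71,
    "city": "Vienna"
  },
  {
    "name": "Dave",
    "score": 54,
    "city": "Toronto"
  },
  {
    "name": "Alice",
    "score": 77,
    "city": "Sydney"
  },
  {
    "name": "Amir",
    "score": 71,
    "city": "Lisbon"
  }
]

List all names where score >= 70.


Filtering records where score >= 70:
  Mia (score=95) -> YES
  Karen (score=71) -> YES
  Dave (score=54) -> no
  Alice (score=77) -> YES
  Amir (score=71) -> YES


ANSWER: Mia, Karen, Alice, Amir


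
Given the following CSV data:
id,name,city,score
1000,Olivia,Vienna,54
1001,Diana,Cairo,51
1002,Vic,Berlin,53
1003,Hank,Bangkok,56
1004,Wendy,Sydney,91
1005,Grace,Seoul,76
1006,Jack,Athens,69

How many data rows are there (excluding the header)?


Counting rows (excluding header):
Header: id,name,city,score
Data rows: 7

ANSWER: 7


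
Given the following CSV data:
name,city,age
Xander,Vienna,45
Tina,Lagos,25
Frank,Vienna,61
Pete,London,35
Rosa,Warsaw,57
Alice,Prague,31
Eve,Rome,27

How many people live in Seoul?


Scanning city column for 'Seoul':
Total matches: 0

ANSWER: 0


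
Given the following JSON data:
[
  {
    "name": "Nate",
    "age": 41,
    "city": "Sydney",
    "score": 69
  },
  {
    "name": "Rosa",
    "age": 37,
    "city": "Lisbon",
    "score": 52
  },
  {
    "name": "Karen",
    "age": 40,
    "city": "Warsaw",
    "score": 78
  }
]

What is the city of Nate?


Looking up record where name = Nate
Record index: 0
Field 'city' = Sydney

ANSWER: Sydney


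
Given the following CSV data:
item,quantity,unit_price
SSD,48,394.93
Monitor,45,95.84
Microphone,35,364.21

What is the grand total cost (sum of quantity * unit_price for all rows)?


Computing row totals:
  SSD: 48 * 394.93 = 18956.64
  Monitor: 45 * 95.84 = 4312.8
  Microphone: 35 * 364.21 = 12747.35
Grand total = 18956.64 + 4312.8 + 12747.35 = 36016.79

ANSWER: 36016.79


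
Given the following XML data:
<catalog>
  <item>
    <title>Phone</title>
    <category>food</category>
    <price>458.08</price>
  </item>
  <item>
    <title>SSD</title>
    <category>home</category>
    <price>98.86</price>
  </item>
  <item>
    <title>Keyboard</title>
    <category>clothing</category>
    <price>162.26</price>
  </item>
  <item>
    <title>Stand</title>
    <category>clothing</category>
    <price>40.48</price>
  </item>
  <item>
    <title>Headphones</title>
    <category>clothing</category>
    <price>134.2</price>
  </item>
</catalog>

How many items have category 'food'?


Scanning <item> elements for <category>food</category>:
  Item 1: Phone -> MATCH
Count: 1

ANSWER: 1


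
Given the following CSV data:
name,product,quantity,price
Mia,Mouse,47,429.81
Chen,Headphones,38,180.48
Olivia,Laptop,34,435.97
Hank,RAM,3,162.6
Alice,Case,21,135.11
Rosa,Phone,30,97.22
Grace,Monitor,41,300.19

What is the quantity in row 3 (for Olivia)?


Row 3: Olivia
Column 'quantity' = 34

ANSWER: 34


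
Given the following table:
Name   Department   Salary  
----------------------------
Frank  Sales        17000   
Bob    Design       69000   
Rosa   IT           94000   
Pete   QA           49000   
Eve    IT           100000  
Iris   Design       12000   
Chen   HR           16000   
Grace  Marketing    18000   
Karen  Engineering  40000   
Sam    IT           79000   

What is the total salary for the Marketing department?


Marketing department members:
  Grace: 18000
Total = 18000 = 18000

ANSWER: 18000


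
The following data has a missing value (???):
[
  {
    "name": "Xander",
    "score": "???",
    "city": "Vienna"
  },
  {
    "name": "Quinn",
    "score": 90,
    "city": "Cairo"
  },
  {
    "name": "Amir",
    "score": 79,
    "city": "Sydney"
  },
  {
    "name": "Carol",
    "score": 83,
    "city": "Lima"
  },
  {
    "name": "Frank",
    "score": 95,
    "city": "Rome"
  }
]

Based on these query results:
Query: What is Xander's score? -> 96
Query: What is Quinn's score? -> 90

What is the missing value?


The missing value is Xander's score
From query: Xander's score = 96

ANSWER: 96


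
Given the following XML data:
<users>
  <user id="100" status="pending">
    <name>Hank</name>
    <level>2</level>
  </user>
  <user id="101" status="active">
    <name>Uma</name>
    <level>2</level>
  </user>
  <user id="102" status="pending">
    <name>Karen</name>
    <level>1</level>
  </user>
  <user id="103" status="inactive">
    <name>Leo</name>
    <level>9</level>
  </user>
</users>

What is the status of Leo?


Finding user with name = Leo
user id="103" status="inactive"

ANSWER: inactive


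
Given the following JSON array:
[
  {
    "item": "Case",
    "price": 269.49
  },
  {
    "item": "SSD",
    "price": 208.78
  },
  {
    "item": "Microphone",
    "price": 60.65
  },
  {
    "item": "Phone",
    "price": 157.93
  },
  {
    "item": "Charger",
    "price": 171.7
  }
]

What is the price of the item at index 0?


Array index 0 -> Case
price = 269.49

ANSWER: 269.49


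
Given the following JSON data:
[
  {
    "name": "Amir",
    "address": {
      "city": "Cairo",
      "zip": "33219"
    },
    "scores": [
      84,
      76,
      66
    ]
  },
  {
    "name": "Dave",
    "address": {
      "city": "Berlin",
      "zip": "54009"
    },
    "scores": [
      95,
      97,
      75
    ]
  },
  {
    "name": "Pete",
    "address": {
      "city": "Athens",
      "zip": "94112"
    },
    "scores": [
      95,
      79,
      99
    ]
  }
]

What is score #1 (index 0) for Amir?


Path: records[0].scores[0]
Value: 84

ANSWER: 84


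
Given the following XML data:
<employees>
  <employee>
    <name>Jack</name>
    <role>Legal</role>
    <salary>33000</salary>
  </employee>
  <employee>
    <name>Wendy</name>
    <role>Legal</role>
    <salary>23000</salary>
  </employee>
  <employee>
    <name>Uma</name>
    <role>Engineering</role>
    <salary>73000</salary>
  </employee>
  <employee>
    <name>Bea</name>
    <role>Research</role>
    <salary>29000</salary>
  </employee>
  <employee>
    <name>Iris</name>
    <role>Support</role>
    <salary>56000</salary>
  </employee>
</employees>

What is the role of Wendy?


Searching for <employee> with <name>Wendy</name>
Found at position 2
<role>Legal</role>

ANSWER: Legal


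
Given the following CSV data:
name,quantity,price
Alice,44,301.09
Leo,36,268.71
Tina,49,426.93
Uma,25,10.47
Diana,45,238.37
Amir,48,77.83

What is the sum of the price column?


Values in 'price' column:
  Row 1: 301.09
  Row 2: 268.71
  Row 3: 426.93
  Row 4: 10.47
  Row 5: 238.37
  Row 6: 77.83
Sum = 301.09 + 268.71 + 426.93 + 10.47 + 238.37 + 77.83 = 1323.4

ANSWER: 1323.4


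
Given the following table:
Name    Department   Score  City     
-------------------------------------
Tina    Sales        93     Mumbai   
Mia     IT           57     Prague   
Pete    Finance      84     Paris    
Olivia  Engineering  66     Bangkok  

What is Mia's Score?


Row 2: Mia
Score = 57

ANSWER: 57


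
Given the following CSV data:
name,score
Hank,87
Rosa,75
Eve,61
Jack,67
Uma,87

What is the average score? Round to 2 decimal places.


Scores: 87, 75, 61, 67, 87
Sum = 377
Count = 5
Average = 377 / 5 = 75.40

ANSWER: 75.40


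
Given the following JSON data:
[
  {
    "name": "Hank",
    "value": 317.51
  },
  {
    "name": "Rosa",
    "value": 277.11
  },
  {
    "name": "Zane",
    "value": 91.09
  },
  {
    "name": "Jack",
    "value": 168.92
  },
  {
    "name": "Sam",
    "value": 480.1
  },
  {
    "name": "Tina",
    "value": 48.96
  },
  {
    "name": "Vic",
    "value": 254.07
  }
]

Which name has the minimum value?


Comparing values:
  Hank: 317.51
  Rosa: 277.11
  Zane: 91.09
  Jack: 168.92
  Sam: 480.1
  Tina: 48.96
  Vic: 254.07
Minimum: Tina (48.96)

ANSWER: Tina


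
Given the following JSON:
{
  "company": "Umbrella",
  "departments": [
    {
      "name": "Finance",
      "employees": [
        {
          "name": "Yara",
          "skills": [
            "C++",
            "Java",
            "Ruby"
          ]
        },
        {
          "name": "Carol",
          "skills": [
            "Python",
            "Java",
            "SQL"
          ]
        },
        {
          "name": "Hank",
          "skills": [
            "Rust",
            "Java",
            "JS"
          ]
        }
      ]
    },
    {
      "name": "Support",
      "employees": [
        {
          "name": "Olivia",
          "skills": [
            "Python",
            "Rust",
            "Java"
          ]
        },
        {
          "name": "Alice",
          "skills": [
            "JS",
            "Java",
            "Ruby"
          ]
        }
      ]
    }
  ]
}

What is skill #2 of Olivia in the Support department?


Path: departments[1].employees[0].skills[1]
Value: Rust

ANSWER: Rust


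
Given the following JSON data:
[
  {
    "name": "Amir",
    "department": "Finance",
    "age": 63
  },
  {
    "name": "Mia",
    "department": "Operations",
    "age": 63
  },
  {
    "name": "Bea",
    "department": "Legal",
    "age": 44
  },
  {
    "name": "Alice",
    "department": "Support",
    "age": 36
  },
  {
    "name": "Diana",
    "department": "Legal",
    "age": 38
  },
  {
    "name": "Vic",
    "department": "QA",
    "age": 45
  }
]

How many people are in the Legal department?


Scanning records for department = Legal
  Record 2: Bea
  Record 4: Diana
Count: 2

ANSWER: 2


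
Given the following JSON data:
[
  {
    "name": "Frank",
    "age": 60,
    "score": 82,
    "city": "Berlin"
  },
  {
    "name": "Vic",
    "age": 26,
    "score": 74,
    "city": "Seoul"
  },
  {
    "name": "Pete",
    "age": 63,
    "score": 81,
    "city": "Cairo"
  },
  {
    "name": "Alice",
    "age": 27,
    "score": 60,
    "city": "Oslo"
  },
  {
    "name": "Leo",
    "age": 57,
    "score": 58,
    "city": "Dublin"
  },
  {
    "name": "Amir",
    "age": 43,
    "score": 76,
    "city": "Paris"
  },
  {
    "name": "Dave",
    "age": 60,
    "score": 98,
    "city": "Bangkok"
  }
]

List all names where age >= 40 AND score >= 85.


Checking both conditions:
  Frank (age=60, score=82) -> no
  Vic (age=26, score=74) -> no
  Pete (age=63, score=81) -> no
  Alice (age=27, score=60) -> no
  Leo (age=57, score=58) -> no
  Amir (age=43, score=76) -> no
  Dave (age=60, score=98) -> YES


ANSWER: Dave


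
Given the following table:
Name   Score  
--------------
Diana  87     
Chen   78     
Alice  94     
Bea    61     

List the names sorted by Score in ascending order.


Sorting by Score (ascending):
  Bea: 61
  Chen: 78
  Diana: 87
  Alice: 94


ANSWER: Bea, Chen, Diana, Alice


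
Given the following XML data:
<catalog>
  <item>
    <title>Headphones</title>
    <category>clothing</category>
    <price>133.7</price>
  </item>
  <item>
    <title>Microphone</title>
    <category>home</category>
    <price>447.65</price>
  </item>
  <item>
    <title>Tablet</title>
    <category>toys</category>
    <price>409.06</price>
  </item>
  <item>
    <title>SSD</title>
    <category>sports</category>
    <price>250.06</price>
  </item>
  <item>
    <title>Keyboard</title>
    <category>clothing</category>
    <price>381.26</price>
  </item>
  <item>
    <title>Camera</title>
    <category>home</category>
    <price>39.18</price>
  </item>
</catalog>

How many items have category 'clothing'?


Scanning <item> elements for <category>clothing</category>:
  Item 1: Headphones -> MATCH
  Item 5: Keyboard -> MATCH
Count: 2

ANSWER: 2


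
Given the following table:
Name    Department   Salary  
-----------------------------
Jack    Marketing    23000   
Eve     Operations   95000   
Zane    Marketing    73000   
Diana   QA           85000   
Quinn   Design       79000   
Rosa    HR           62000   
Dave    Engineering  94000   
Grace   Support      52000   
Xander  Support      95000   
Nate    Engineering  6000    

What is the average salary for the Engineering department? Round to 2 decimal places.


Engineering department members:
  Dave: 94000
  Nate: 6000
Sum = 100000
Count = 2
Average = 100000 / 2 = 50000.00

ANSWER: 50000.00


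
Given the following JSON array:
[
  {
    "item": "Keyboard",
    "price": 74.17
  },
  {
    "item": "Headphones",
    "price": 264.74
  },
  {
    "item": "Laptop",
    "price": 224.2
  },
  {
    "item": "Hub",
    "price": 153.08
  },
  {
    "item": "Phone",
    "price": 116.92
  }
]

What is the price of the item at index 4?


Array index 4 -> Phone
price = 116.92

ANSWER: 116.92


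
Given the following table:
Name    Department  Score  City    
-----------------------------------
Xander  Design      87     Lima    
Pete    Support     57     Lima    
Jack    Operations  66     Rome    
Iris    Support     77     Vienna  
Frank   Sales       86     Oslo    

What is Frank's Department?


Row 5: Frank
Department = Sales

ANSWER: Sales


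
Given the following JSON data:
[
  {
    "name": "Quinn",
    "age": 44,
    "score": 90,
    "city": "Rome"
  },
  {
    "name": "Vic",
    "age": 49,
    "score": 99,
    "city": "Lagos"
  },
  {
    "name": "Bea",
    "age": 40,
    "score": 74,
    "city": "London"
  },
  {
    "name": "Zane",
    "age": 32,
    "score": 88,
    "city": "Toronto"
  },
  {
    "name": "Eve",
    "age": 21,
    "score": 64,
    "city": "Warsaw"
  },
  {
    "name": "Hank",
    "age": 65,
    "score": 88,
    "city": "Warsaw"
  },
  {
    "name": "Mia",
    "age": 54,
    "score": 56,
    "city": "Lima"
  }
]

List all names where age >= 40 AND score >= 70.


Checking both conditions:
  Quinn (age=44, score=90) -> YES
  Vic (age=49, score=99) -> YES
  Bea (age=40, score=74) -> YES
  Zane (age=32, score=88) -> no
  Eve (age=21, score=64) -> no
  Hank (age=65, score=88) -> YES
  Mia (age=54, score=56) -> no


ANSWER: Quinn, Vic, Bea, Hank


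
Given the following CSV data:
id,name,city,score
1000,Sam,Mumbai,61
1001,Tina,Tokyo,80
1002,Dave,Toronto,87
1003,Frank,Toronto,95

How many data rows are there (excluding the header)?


Counting rows (excluding header):
Header: id,name,city,score
Data rows: 4

ANSWER: 4


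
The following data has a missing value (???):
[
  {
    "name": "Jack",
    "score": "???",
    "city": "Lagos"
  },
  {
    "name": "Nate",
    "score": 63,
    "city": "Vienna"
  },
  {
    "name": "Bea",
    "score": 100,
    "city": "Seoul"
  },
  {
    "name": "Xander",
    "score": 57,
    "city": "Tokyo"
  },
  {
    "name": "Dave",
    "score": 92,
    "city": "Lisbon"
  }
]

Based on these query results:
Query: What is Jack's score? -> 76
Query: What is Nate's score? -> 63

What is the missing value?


The missing value is Jack's score
From query: Jack's score = 76

ANSWER: 76


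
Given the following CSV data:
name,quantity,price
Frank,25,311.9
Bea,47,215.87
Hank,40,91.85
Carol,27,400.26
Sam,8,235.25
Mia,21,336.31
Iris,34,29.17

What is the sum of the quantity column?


Values in 'quantity' column:
  Row 1: 25
  Row 2: 47
  Row 3: 40
  Row 4: 27
  Row 5: 8
  Row 6: 21
  Row 7: 34
Sum = 25 + 47 + 40 + 27 + 8 + 21 + 34 = 202

ANSWER: 202


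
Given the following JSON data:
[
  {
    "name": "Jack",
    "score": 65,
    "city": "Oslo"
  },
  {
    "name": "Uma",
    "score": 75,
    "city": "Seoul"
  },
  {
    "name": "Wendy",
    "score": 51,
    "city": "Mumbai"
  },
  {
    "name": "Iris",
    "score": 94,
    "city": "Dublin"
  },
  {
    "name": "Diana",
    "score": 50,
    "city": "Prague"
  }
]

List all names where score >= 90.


Filtering records where score >= 90:
  Jack (score=65) -> no
  Uma (score=75) -> no
  Wendy (score=51) -> no
  Iris (score=94) -> YES
  Diana (score=50) -> no


ANSWER: Iris


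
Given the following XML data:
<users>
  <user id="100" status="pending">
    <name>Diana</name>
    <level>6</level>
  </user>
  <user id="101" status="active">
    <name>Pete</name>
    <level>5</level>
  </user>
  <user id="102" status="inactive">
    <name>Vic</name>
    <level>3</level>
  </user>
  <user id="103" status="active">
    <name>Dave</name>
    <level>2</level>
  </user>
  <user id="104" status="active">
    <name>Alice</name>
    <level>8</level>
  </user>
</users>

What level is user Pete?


Finding user: Pete
<level>5</level>

ANSWER: 5


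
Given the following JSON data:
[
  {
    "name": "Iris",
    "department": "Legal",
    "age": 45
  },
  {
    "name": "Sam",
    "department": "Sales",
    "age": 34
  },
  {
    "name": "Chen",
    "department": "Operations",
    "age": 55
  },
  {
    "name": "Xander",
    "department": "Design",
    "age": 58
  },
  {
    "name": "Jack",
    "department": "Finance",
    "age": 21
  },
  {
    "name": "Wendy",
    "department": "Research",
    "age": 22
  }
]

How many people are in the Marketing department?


Scanning records for department = Marketing
  No matches found
Count: 0

ANSWER: 0


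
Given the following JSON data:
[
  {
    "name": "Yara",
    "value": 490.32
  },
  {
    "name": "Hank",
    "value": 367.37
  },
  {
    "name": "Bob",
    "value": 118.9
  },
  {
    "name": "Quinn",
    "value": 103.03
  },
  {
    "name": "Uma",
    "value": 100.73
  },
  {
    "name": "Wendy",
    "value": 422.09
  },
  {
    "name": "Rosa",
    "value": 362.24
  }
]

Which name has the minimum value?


Comparing values:
  Yara: 490.32
  Hank: 367.37
  Bob: 118.9
  Quinn: 103.03
  Uma: 100.73
  Wendy: 422.09
  Rosa: 362.24
Minimum: Uma (100.73)

ANSWER: Uma


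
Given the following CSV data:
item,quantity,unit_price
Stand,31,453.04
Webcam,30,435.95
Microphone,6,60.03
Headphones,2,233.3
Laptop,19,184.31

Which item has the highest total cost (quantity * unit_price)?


Computing row totals:
  Stand: 14044.24
  Webcam: 13078.5
  Microphone: 360.18
  Headphones: 466.6
  Laptop: 3501.89
Maximum: Stand (14044.24)

ANSWER: Stand


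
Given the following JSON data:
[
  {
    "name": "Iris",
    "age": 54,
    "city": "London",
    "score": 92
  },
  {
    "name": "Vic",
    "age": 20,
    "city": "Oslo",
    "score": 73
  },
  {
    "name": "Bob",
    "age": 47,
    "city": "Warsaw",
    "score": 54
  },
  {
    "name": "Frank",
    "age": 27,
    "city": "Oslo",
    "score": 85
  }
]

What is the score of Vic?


Looking up record where name = Vic
Record index: 1
Field 'score' = 73

ANSWER: 73


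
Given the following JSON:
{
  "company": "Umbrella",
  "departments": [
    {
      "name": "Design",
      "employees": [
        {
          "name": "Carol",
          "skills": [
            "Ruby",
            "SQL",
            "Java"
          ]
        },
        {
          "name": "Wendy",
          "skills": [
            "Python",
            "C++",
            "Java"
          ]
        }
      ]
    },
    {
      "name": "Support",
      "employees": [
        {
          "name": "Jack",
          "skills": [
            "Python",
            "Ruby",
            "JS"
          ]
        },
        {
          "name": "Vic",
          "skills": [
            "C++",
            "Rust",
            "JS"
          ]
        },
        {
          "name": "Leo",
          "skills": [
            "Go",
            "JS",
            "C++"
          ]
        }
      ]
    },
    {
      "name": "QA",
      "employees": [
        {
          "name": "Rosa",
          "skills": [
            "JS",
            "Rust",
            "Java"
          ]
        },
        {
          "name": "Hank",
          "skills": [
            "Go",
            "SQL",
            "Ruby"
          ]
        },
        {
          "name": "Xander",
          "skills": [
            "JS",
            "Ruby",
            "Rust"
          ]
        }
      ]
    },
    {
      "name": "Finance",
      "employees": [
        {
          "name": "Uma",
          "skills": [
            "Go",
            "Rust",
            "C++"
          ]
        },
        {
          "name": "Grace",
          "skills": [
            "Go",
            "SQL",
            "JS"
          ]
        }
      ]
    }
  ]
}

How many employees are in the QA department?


Path: departments[2].employees
Count: 3

ANSWER: 3


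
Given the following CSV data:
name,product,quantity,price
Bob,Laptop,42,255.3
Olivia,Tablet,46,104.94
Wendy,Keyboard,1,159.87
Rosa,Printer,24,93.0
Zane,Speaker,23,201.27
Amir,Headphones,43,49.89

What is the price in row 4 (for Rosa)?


Row 4: Rosa
Column 'price' = 93.0

ANSWER: 93.0


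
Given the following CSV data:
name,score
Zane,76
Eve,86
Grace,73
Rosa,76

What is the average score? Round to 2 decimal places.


Scores: 76, 86, 73, 76
Sum = 311
Count = 4
Average = 311 / 4 = 77.75

ANSWER: 77.75


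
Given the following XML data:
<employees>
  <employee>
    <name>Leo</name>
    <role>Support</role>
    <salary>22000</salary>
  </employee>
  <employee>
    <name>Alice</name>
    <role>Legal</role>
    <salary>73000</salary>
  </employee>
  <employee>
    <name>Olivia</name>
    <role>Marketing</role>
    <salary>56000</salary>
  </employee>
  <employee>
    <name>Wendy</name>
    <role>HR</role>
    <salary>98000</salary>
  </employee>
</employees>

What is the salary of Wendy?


Searching for <employee> with <name>Wendy</name>
Found at position 4
<salary>98000</salary>

ANSWER: 98000


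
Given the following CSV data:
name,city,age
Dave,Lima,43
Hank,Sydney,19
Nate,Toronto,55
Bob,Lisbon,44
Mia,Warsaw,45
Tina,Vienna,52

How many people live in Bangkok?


Scanning city column for 'Bangkok':
Total matches: 0

ANSWER: 0


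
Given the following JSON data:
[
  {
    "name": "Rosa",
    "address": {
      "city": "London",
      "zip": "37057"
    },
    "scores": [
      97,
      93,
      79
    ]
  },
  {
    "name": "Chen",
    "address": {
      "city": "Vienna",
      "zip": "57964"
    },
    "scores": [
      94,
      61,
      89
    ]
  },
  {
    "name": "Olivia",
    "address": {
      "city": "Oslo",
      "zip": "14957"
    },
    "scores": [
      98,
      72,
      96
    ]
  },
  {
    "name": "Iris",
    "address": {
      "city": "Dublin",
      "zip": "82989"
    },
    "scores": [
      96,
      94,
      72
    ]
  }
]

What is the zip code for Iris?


Path: records[3].address.zip
Value: 82989

ANSWER: 82989


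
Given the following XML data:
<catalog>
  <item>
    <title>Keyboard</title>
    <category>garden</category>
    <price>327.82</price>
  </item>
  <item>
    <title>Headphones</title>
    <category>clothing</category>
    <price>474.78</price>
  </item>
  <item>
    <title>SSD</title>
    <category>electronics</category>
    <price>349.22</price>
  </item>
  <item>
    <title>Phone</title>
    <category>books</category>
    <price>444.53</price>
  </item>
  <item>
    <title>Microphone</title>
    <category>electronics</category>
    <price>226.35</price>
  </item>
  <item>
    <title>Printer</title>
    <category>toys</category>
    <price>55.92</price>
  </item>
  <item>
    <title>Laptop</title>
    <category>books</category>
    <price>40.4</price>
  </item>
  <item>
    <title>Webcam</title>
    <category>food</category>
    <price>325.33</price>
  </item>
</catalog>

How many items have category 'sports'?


Scanning <item> elements for <category>sports</category>:
Count: 0

ANSWER: 0


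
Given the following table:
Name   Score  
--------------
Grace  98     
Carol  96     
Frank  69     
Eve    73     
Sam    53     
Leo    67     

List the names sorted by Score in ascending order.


Sorting by Score (ascending):
  Sam: 53
  Leo: 67
  Frank: 69
  Eve: 73
  Carol: 96
  Grace: 98


ANSWER: Sam, Leo, Frank, Eve, Carol, Grace


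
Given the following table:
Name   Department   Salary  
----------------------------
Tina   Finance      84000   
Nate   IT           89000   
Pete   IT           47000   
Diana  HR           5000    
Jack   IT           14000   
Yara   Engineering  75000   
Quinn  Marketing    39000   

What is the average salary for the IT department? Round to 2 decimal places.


IT department members:
  Nate: 89000
  Pete: 47000
  Jack: 14000
Sum = 150000
Count = 3
Average = 150000 / 3 = 50000.00

ANSWER: 50000.00


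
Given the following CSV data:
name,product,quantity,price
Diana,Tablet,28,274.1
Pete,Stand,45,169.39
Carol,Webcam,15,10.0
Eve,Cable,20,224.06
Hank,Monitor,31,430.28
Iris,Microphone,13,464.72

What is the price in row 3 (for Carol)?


Row 3: Carol
Column 'price' = 10.0

ANSWER: 10.0


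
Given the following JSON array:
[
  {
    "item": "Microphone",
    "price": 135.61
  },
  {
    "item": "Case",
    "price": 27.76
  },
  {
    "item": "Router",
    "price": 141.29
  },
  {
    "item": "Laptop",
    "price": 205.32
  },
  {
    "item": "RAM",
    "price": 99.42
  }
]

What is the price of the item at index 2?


Array index 2 -> Router
price = 141.29

ANSWER: 141.29


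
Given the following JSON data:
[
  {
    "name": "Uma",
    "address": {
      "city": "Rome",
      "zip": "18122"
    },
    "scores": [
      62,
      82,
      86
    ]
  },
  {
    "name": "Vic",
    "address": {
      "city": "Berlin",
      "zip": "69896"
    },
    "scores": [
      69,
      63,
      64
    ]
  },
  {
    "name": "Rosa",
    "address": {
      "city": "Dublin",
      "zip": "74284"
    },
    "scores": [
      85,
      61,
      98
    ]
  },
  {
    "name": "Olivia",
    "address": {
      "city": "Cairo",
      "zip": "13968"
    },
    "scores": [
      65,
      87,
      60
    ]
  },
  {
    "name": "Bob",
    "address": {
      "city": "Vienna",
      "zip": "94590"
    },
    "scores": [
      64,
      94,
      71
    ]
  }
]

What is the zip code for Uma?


Path: records[0].address.zip
Value: 18122

ANSWER: 18122


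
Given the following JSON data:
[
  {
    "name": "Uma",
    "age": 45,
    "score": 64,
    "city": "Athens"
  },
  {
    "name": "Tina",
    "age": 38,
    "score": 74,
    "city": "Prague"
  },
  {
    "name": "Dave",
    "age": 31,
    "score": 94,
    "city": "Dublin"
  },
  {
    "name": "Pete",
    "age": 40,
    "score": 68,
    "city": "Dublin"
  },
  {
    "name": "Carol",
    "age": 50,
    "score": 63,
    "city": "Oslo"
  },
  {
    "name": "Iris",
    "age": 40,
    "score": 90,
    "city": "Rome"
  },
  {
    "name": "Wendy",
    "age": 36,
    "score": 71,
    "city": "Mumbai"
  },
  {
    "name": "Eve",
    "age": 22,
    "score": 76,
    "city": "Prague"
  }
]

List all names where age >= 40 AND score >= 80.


Checking both conditions:
  Uma (age=45, score=64) -> no
  Tina (age=38, score=74) -> no
  Dave (age=31, score=94) -> no
  Pete (age=40, score=68) -> no
  Carol (age=50, score=63) -> no
  Iris (age=40, score=90) -> YES
  Wendy (age=36, score=71) -> no
  Eve (age=22, score=76) -> no


ANSWER: Iris


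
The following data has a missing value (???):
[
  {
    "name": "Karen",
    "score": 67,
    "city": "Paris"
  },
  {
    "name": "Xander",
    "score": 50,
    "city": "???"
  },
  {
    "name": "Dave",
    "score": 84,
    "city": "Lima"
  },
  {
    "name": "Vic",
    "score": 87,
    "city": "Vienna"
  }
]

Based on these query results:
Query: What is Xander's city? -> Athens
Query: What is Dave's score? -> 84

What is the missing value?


The missing value is Xander's city
From query: Xander's city = Athens

ANSWER: Athens


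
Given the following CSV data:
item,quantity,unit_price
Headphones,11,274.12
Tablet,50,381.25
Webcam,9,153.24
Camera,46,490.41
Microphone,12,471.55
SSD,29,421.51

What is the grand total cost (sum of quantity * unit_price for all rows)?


Computing row totals:
  Headphones: 11 * 274.12 = 3015.32
  Tablet: 50 * 381.25 = 19062.5
  Webcam: 9 * 153.24 = 1379.16
  Camera: 46 * 490.41 = 22558.86
  Microphone: 12 * 471.55 = 5658.6
  SSD: 29 * 421.51 = 12223.79
Grand total = 3015.32 + 19062.5 + 1379.16 + 22558.86 + 5658.6 + 12223.79 = 63898.23

ANSWER: 63898.23


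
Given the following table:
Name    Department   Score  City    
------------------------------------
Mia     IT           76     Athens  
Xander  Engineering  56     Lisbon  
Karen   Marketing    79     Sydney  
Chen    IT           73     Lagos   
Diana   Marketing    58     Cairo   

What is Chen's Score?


Row 4: Chen
Score = 73

ANSWER: 73


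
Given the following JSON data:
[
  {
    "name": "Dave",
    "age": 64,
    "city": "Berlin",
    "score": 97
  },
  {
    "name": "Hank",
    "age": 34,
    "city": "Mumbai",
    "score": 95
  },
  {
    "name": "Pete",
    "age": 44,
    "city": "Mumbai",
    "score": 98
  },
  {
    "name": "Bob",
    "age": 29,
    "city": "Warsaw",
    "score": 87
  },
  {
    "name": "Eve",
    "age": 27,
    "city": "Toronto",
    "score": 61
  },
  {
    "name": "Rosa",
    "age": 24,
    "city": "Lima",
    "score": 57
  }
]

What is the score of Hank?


Looking up record where name = Hank
Record index: 1
Field 'score' = 95

ANSWER: 95


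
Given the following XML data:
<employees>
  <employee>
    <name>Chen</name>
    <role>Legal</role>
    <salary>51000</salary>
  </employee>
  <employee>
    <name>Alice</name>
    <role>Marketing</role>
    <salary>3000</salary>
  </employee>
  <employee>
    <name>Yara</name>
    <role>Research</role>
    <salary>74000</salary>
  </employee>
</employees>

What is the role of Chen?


Searching for <employee> with <name>Chen</name>
Found at position 1
<role>Legal</role>

ANSWER: Legal


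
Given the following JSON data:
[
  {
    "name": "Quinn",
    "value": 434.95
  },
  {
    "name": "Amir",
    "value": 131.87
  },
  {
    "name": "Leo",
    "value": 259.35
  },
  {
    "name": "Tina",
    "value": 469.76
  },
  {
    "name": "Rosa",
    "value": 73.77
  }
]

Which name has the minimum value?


Comparing values:
  Quinn: 434.95
  Amir: 131.87
  Leo: 259.35
  Tina: 469.76
  Rosa: 73.77
Minimum: Rosa (73.77)

ANSWER: Rosa


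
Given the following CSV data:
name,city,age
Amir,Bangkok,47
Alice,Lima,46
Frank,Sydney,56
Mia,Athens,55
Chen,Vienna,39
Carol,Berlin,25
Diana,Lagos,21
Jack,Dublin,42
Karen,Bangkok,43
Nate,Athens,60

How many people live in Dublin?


Scanning city column for 'Dublin':
  Row 8: Jack -> MATCH
Total matches: 1

ANSWER: 1


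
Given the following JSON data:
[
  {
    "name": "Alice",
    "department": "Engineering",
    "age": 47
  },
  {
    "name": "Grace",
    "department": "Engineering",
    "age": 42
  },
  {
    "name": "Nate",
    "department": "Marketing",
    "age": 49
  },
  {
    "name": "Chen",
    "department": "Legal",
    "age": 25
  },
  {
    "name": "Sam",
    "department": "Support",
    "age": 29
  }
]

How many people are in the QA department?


Scanning records for department = QA
  No matches found
Count: 0

ANSWER: 0


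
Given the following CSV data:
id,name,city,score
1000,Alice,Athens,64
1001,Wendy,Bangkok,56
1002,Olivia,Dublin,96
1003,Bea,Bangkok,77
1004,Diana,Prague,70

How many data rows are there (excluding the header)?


Counting rows (excluding header):
Header: id,name,city,score
Data rows: 5

ANSWER: 5


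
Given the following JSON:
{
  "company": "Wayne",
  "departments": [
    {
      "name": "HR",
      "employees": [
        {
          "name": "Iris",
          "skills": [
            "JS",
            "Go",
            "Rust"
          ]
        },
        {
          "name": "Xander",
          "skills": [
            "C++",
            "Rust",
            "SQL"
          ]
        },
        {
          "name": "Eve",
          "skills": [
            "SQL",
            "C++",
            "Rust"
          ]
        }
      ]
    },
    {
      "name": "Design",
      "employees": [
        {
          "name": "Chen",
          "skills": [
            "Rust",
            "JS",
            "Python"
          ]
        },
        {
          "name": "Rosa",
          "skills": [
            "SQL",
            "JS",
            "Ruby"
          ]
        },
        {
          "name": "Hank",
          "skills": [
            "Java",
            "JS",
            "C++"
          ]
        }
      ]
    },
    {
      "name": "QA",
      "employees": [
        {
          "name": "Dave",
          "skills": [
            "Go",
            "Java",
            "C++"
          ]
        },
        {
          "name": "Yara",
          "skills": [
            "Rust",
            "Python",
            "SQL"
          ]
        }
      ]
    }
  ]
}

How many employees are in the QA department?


Path: departments[2].employees
Count: 2

ANSWER: 2


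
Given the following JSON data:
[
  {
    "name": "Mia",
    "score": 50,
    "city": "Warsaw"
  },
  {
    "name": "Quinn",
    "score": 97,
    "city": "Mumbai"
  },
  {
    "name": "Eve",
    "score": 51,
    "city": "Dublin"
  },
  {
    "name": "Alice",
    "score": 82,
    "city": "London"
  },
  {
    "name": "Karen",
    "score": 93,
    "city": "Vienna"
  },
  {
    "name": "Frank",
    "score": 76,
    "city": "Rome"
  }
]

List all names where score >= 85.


Filtering records where score >= 85:
  Mia (score=50) -> no
  Quinn (score=97) -> YES
  Eve (score=51) -> no
  Alice (score=82) -> no
  Karen (score=93) -> YES
  Frank (score=76) -> no


ANSWER: Quinn, Karen


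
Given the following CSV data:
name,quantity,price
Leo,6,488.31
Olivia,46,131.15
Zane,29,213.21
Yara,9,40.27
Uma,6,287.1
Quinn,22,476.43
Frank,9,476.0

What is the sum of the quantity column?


Values in 'quantity' column:
  Row 1: 6
  Row 2: 46
  Row 3: 29
  Row 4: 9
  Row 5: 6
  Row 6: 22
  Row 7: 9
Sum = 6 + 46 + 29 + 9 + 6 + 22 + 9 = 127

ANSWER: 127


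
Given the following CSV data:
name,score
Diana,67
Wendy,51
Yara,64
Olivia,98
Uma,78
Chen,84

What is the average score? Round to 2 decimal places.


Scores: 67, 51, 64, 98, 78, 84
Sum = 442
Count = 6
Average = 442 / 6 = 73.67

ANSWER: 73.67


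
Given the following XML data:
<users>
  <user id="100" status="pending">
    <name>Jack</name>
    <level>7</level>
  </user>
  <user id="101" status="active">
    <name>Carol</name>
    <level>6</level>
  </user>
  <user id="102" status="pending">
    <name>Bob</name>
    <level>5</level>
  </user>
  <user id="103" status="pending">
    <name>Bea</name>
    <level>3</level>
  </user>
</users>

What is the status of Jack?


Finding user with name = Jack
user id="100" status="pending"

ANSWER: pending


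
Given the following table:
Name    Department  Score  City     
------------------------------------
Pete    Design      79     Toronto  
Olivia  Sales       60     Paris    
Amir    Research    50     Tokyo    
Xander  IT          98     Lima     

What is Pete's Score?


Row 1: Pete
Score = 79

ANSWER: 79


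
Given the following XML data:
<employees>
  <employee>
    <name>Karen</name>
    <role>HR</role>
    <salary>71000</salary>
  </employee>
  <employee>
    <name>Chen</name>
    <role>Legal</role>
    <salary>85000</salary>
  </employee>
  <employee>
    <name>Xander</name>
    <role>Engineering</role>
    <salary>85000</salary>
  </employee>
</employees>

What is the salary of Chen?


Searching for <employee> with <name>Chen</name>
Found at position 2
<salary>85000</salary>

ANSWER: 85000


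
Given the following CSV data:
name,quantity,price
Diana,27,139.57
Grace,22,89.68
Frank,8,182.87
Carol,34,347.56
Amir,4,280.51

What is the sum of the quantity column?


Values in 'quantity' column:
  Row 1: 27
  Row 2: 22
  Row 3: 8
  Row 4: 34
  Row 5: 4
Sum = 27 + 22 + 8 + 34 + 4 = 95

ANSWER: 95


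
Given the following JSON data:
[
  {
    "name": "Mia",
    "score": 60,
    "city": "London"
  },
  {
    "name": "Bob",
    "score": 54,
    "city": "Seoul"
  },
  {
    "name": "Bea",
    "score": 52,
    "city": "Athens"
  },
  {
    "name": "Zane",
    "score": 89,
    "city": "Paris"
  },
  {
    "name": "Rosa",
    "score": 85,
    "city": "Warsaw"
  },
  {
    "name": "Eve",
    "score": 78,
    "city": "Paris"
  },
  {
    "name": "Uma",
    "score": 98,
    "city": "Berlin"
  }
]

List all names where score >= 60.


Filtering records where score >= 60:
  Mia (score=60) -> YES
  Bob (score=54) -> no
  Bea (score=52) -> no
  Zane (score=89) -> YES
  Rosa (score=85) -> YES
  Eve (score=78) -> YES
  Uma (score=98) -> YES


ANSWER: Mia, Zane, Rosa, Eve, Uma


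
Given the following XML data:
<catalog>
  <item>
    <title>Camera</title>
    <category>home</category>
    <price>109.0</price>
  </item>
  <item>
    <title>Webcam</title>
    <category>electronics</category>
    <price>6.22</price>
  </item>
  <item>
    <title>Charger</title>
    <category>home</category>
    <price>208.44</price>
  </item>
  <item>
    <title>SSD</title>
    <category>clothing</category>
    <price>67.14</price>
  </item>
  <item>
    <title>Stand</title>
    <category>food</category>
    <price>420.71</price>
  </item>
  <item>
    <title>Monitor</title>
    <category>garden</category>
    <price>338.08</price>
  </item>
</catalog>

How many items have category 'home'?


Scanning <item> elements for <category>home</category>:
  Item 1: Camera -> MATCH
  Item 3: Charger -> MATCH
Count: 2

ANSWER: 2


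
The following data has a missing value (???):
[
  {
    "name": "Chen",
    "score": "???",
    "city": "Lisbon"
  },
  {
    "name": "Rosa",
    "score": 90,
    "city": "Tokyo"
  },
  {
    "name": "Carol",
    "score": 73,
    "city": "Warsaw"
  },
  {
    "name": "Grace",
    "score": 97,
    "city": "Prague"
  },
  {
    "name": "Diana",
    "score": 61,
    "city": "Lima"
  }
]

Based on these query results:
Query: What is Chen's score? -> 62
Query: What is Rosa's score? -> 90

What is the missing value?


The missing value is Chen's score
From query: Chen's score = 62

ANSWER: 62


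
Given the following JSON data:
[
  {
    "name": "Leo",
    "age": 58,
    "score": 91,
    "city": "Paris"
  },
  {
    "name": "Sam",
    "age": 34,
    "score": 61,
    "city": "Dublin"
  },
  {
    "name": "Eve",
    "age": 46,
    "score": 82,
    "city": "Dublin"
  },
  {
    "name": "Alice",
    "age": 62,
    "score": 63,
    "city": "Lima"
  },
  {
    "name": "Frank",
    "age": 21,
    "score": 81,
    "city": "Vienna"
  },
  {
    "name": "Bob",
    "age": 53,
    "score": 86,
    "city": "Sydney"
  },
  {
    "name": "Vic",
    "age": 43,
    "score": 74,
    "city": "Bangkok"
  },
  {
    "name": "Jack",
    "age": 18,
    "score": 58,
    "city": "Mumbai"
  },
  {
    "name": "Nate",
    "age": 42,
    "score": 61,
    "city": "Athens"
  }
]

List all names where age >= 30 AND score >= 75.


Checking both conditions:
  Leo (age=58, score=91) -> YES
  Sam (age=34, score=61) -> no
  Eve (age=46, score=82) -> YES
  Alice (age=62, score=63) -> no
  Frank (age=21, score=81) -> no
  Bob (age=53, score=86) -> YES
  Vic (age=43, score=74) -> no
  Jack (age=18, score=58) -> no
  Nate (age=42, score=61) -> no


ANSWER: Leo, Eve, Bob


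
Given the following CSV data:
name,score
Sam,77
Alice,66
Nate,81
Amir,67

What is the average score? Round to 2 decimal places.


Scores: 77, 66, 81, 67
Sum = 291
Count = 4
Average = 291 / 4 = 72.75

ANSWER: 72.75


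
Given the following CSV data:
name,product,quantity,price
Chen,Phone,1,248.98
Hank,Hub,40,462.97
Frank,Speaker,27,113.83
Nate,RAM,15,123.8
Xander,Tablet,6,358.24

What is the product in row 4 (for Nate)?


Row 4: Nate
Column 'product' = RAM

ANSWER: RAM


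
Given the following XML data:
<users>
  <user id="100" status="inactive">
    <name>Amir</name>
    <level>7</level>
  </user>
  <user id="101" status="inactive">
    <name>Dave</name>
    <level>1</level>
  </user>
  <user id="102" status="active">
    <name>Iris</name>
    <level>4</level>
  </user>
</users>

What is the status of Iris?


Finding user with name = Iris
user id="102" status="active"

ANSWER: active


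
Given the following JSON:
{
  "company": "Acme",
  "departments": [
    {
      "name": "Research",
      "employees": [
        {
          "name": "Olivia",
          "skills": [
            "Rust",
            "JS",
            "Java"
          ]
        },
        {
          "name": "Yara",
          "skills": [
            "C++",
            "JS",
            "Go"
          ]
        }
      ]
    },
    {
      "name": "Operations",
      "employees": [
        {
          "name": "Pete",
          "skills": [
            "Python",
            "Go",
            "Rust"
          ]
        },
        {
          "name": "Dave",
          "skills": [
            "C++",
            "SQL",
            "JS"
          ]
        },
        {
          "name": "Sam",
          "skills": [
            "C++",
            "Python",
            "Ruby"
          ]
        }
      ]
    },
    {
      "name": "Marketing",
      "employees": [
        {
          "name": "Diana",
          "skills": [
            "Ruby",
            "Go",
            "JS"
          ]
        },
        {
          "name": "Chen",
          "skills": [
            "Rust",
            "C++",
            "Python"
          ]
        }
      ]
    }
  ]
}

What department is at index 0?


Path: departments[0].name
Value: Research

ANSWER: Research
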